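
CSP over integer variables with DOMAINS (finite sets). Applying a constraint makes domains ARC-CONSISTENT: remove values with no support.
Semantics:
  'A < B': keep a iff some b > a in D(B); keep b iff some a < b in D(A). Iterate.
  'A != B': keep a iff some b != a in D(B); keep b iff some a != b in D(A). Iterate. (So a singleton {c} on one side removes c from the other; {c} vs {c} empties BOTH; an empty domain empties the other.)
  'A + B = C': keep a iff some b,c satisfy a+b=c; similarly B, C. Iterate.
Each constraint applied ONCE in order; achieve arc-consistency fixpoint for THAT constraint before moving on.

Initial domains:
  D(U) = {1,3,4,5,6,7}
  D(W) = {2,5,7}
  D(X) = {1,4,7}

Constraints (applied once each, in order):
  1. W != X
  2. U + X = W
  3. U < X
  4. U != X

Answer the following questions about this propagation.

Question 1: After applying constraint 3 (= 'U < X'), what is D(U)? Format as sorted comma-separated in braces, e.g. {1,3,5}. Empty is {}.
Answer: {1,3}

Derivation:
Constraint 1 (W != X) on D(W)={2,5,7} D(X)={1,4,7}: no change
Constraint 2 (U + X = W) on D(U)={1,3,4,5,6,7} D(X)={1,4,7} D(W)={2,5,7}: U {1,3,4,5,6,7}->{1,3,4,6}; X {1,4,7}->{1,4}
Constraint 3 (U < X) on D(U)={1,3,4,6} D(X)={1,4}: U {1,3,4,6}->{1,3}; X {1,4}->{4}
So after constraint 3: D(U) = {1,3}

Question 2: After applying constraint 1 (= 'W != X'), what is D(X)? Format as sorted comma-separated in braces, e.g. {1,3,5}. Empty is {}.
Answer: {1,4,7}

Derivation:
Constraint 1 (W != X) on D(W)={2,5,7} D(X)={1,4,7}: no change
So after constraint 1: D(X) = {1,4,7}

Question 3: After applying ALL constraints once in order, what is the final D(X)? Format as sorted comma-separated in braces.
Constraint 1 (W != X) on D(W)={2,5,7} D(X)={1,4,7}: no change
Constraint 2 (U + X = W) on D(U)={1,3,4,5,6,7} D(X)={1,4,7} D(W)={2,5,7}: U {1,3,4,5,6,7}->{1,3,4,6}; X {1,4,7}->{1,4}
Constraint 3 (U < X) on D(U)={1,3,4,6} D(X)={1,4}: U {1,3,4,6}->{1,3}; X {1,4}->{4}
Constraint 4 (U != X) on D(U)={1,3} D(X)={4}: no change
So after all 4 constraints: D(X) = {4}

Answer: {4}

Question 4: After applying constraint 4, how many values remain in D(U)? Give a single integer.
Constraint 1 (W != X) on D(W)={2,5,7} D(X)={1,4,7}: no change
Constraint 2 (U + X = W) on D(U)={1,3,4,5,6,7} D(X)={1,4,7} D(W)={2,5,7}: U {1,3,4,5,6,7}->{1,3,4,6}; X {1,4,7}->{1,4}
Constraint 3 (U < X) on D(U)={1,3,4,6} D(X)={1,4}: U {1,3,4,6}->{1,3}; X {1,4}->{4}
Constraint 4 (U != X) on D(U)={1,3} D(X)={4}: no change
So after constraint 4: D(U)={1,3}, size = 2

Answer: 2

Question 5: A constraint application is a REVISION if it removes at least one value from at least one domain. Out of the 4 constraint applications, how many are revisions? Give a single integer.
Answer: 2

Derivation:
Constraint 1 (W != X) on D(W)={2,5,7} D(X)={1,4,7}: no change => not a revision
Constraint 2 (U + X = W) on D(U)={1,3,4,5,6,7} D(X)={1,4,7} D(W)={2,5,7}: U {1,3,4,5,6,7}->{1,3,4,6}; X {1,4,7}->{1,4} => REVISION
Constraint 3 (U < X) on D(U)={1,3,4,6} D(X)={1,4}: U {1,3,4,6}->{1,3}; X {1,4}->{4} => REVISION
Constraint 4 (U != X) on D(U)={1,3} D(X)={4}: no change => not a revision
Total revisions = 2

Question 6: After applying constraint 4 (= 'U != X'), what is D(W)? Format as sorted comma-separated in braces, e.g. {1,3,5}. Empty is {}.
Answer: {2,5,7}

Derivation:
Constraint 1 (W != X) on D(W)={2,5,7} D(X)={1,4,7}: no change
Constraint 2 (U + X = W) on D(U)={1,3,4,5,6,7} D(X)={1,4,7} D(W)={2,5,7}: U {1,3,4,5,6,7}->{1,3,4,6}; X {1,4,7}->{1,4}
Constraint 3 (U < X) on D(U)={1,3,4,6} D(X)={1,4}: U {1,3,4,6}->{1,3}; X {1,4}->{4}
Constraint 4 (U != X) on D(U)={1,3} D(X)={4}: no change
So after constraint 4: D(W) = {2,5,7}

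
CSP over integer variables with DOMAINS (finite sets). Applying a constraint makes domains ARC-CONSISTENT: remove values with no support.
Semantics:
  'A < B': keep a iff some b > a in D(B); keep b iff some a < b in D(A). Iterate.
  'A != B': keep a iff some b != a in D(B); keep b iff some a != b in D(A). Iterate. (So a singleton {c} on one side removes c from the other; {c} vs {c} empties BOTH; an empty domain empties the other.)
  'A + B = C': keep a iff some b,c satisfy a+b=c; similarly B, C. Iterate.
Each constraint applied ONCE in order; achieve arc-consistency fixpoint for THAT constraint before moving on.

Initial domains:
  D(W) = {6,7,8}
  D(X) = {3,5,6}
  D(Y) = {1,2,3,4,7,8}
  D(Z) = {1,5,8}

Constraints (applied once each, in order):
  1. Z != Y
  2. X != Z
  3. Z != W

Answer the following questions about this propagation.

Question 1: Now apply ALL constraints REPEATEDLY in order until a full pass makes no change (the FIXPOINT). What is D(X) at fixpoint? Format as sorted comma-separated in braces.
pass 0 (initial): D(X)={3,5,6}
pass 1: no change
Fixpoint after 1 passes: D(X) = {3,5,6}

Answer: {3,5,6}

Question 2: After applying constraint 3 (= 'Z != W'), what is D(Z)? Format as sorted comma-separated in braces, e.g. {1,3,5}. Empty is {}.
Answer: {1,5,8}

Derivation:
Constraint 1 (Z != Y) on D(Z)={1,5,8} D(Y)={1,2,3,4,7,8}: no change
Constraint 2 (X != Z) on D(X)={3,5,6} D(Z)={1,5,8}: no change
Constraint 3 (Z != W) on D(Z)={1,5,8} D(W)={6,7,8}: no change
So after constraint 3: D(Z) = {1,5,8}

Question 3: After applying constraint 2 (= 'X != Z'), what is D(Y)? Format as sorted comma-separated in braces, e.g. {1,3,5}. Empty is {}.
Constraint 1 (Z != Y) on D(Z)={1,5,8} D(Y)={1,2,3,4,7,8}: no change
Constraint 2 (X != Z) on D(X)={3,5,6} D(Z)={1,5,8}: no change
So after constraint 2: D(Y) = {1,2,3,4,7,8}

Answer: {1,2,3,4,7,8}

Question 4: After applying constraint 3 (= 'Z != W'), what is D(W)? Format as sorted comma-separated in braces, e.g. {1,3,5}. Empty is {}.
Answer: {6,7,8}

Derivation:
Constraint 1 (Z != Y) on D(Z)={1,5,8} D(Y)={1,2,3,4,7,8}: no change
Constraint 2 (X != Z) on D(X)={3,5,6} D(Z)={1,5,8}: no change
Constraint 3 (Z != W) on D(Z)={1,5,8} D(W)={6,7,8}: no change
So after constraint 3: D(W) = {6,7,8}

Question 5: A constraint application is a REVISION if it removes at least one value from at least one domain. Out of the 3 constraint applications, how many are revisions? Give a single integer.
Constraint 1 (Z != Y) on D(Z)={1,5,8} D(Y)={1,2,3,4,7,8}: no change => not a revision
Constraint 2 (X != Z) on D(X)={3,5,6} D(Z)={1,5,8}: no change => not a revision
Constraint 3 (Z != W) on D(Z)={1,5,8} D(W)={6,7,8}: no change => not a revision
Total revisions = 0

Answer: 0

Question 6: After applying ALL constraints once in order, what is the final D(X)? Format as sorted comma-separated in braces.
Answer: {3,5,6}

Derivation:
Constraint 1 (Z != Y) on D(Z)={1,5,8} D(Y)={1,2,3,4,7,8}: no change
Constraint 2 (X != Z) on D(X)={3,5,6} D(Z)={1,5,8}: no change
Constraint 3 (Z != W) on D(Z)={1,5,8} D(W)={6,7,8}: no change
So after all 3 constraints: D(X) = {3,5,6}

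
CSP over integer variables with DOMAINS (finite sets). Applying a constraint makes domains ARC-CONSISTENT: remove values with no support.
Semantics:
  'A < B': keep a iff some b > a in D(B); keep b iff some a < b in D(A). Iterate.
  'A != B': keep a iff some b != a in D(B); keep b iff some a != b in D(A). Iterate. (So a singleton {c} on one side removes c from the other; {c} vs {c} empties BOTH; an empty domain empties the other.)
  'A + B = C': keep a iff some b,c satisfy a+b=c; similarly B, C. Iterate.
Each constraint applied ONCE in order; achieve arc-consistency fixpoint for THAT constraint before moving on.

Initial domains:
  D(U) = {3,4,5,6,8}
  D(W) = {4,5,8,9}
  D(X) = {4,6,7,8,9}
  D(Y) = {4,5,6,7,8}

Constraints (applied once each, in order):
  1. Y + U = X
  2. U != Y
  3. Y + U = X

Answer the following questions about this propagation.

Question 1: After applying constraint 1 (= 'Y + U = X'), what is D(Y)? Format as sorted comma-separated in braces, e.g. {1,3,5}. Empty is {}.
Constraint 1 (Y + U = X) on D(Y)={4,5,6,7,8} D(U)={3,4,5,6,8} D(X)={4,6,7,8,9}: Y {4,5,6,7,8}->{4,5,6}; U {3,4,5,6,8}->{3,4,5}; X {4,6,7,8,9}->{7,8,9}
So after constraint 1: D(Y) = {4,5,6}

Answer: {4,5,6}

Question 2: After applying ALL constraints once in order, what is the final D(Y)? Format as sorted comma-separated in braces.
Answer: {4,5,6}

Derivation:
Constraint 1 (Y + U = X) on D(Y)={4,5,6,7,8} D(U)={3,4,5,6,8} D(X)={4,6,7,8,9}: Y {4,5,6,7,8}->{4,5,6}; U {3,4,5,6,8}->{3,4,5}; X {4,6,7,8,9}->{7,8,9}
Constraint 2 (U != Y) on D(U)={3,4,5} D(Y)={4,5,6}: no change
Constraint 3 (Y + U = X) on D(Y)={4,5,6} D(U)={3,4,5} D(X)={7,8,9}: no change
So after all 3 constraints: D(Y) = {4,5,6}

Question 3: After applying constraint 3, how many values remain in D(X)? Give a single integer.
Answer: 3

Derivation:
Constraint 1 (Y + U = X) on D(Y)={4,5,6,7,8} D(U)={3,4,5,6,8} D(X)={4,6,7,8,9}: Y {4,5,6,7,8}->{4,5,6}; U {3,4,5,6,8}->{3,4,5}; X {4,6,7,8,9}->{7,8,9}
Constraint 2 (U != Y) on D(U)={3,4,5} D(Y)={4,5,6}: no change
Constraint 3 (Y + U = X) on D(Y)={4,5,6} D(U)={3,4,5} D(X)={7,8,9}: no change
So after constraint 3: D(X)={7,8,9}, size = 3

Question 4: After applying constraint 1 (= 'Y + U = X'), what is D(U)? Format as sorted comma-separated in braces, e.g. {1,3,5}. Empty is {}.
Answer: {3,4,5}

Derivation:
Constraint 1 (Y + U = X) on D(Y)={4,5,6,7,8} D(U)={3,4,5,6,8} D(X)={4,6,7,8,9}: Y {4,5,6,7,8}->{4,5,6}; U {3,4,5,6,8}->{3,4,5}; X {4,6,7,8,9}->{7,8,9}
So after constraint 1: D(U) = {3,4,5}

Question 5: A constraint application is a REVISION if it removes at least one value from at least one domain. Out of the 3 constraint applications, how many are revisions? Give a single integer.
Answer: 1

Derivation:
Constraint 1 (Y + U = X) on D(Y)={4,5,6,7,8} D(U)={3,4,5,6,8} D(X)={4,6,7,8,9}: Y {4,5,6,7,8}->{4,5,6}; U {3,4,5,6,8}->{3,4,5}; X {4,6,7,8,9}->{7,8,9} => REVISION
Constraint 2 (U != Y) on D(U)={3,4,5} D(Y)={4,5,6}: no change => not a revision
Constraint 3 (Y + U = X) on D(Y)={4,5,6} D(U)={3,4,5} D(X)={7,8,9}: no change => not a revision
Total revisions = 1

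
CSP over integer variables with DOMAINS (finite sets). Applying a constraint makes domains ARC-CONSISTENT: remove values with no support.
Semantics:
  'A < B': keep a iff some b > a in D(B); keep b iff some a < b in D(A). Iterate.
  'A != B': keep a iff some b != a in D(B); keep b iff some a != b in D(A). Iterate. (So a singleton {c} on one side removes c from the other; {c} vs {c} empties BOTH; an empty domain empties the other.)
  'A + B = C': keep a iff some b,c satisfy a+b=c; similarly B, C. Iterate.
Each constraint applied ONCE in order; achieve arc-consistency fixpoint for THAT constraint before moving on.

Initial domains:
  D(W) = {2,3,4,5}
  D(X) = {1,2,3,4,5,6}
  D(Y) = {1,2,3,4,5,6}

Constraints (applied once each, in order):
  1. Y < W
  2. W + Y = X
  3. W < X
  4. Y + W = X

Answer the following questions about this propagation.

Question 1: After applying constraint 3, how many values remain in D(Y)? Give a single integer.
Constraint 1 (Y < W) on D(Y)={1,2,3,4,5,6} D(W)={2,3,4,5}: Y {1,2,3,4,5,6}->{1,2,3,4}
Constraint 2 (W + Y = X) on D(W)={2,3,4,5} D(Y)={1,2,3,4} D(X)={1,2,3,4,5,6}: X {1,2,3,4,5,6}->{3,4,5,6}
Constraint 3 (W < X) on D(W)={2,3,4,5} D(X)={3,4,5,6}: no change
So after constraint 3: D(Y)={1,2,3,4}, size = 4

Answer: 4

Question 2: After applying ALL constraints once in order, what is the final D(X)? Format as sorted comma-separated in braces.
Answer: {3,4,5,6}

Derivation:
Constraint 1 (Y < W) on D(Y)={1,2,3,4,5,6} D(W)={2,3,4,5}: Y {1,2,3,4,5,6}->{1,2,3,4}
Constraint 2 (W + Y = X) on D(W)={2,3,4,5} D(Y)={1,2,3,4} D(X)={1,2,3,4,5,6}: X {1,2,3,4,5,6}->{3,4,5,6}
Constraint 3 (W < X) on D(W)={2,3,4,5} D(X)={3,4,5,6}: no change
Constraint 4 (Y + W = X) on D(Y)={1,2,3,4} D(W)={2,3,4,5} D(X)={3,4,5,6}: no change
So after all 4 constraints: D(X) = {3,4,5,6}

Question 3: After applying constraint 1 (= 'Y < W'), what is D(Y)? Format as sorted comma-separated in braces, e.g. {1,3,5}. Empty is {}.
Constraint 1 (Y < W) on D(Y)={1,2,3,4,5,6} D(W)={2,3,4,5}: Y {1,2,3,4,5,6}->{1,2,3,4}
So after constraint 1: D(Y) = {1,2,3,4}

Answer: {1,2,3,4}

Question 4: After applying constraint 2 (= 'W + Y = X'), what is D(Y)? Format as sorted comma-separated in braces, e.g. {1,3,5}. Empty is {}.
Answer: {1,2,3,4}

Derivation:
Constraint 1 (Y < W) on D(Y)={1,2,3,4,5,6} D(W)={2,3,4,5}: Y {1,2,3,4,5,6}->{1,2,3,4}
Constraint 2 (W + Y = X) on D(W)={2,3,4,5} D(Y)={1,2,3,4} D(X)={1,2,3,4,5,6}: X {1,2,3,4,5,6}->{3,4,5,6}
So after constraint 2: D(Y) = {1,2,3,4}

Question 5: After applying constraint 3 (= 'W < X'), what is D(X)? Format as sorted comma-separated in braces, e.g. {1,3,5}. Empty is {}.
Constraint 1 (Y < W) on D(Y)={1,2,3,4,5,6} D(W)={2,3,4,5}: Y {1,2,3,4,5,6}->{1,2,3,4}
Constraint 2 (W + Y = X) on D(W)={2,3,4,5} D(Y)={1,2,3,4} D(X)={1,2,3,4,5,6}: X {1,2,3,4,5,6}->{3,4,5,6}
Constraint 3 (W < X) on D(W)={2,3,4,5} D(X)={3,4,5,6}: no change
So after constraint 3: D(X) = {3,4,5,6}

Answer: {3,4,5,6}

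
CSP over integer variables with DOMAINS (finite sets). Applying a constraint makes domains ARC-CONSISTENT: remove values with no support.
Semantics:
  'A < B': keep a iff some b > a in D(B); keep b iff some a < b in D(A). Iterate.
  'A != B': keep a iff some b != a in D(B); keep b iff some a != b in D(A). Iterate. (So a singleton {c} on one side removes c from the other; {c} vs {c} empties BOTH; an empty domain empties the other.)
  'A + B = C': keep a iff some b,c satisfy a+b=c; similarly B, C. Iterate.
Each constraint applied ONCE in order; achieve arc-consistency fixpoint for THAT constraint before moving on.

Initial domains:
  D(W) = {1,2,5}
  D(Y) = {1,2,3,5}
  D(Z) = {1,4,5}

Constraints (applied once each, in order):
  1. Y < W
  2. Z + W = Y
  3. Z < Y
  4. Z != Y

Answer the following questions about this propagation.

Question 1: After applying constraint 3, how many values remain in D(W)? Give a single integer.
Answer: 1

Derivation:
Constraint 1 (Y < W) on D(Y)={1,2,3,5} D(W)={1,2,5}: Y {1,2,3,5}->{1,2,3}; W {1,2,5}->{2,5}
Constraint 2 (Z + W = Y) on D(Z)={1,4,5} D(W)={2,5} D(Y)={1,2,3}: Z {1,4,5}->{1}; W {2,5}->{2}; Y {1,2,3}->{3}
Constraint 3 (Z < Y) on D(Z)={1} D(Y)={3}: no change
So after constraint 3: D(W)={2}, size = 1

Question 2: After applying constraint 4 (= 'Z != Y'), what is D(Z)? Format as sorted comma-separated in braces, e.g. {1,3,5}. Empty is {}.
Constraint 1 (Y < W) on D(Y)={1,2,3,5} D(W)={1,2,5}: Y {1,2,3,5}->{1,2,3}; W {1,2,5}->{2,5}
Constraint 2 (Z + W = Y) on D(Z)={1,4,5} D(W)={2,5} D(Y)={1,2,3}: Z {1,4,5}->{1}; W {2,5}->{2}; Y {1,2,3}->{3}
Constraint 3 (Z < Y) on D(Z)={1} D(Y)={3}: no change
Constraint 4 (Z != Y) on D(Z)={1} D(Y)={3}: no change
So after constraint 4: D(Z) = {1}

Answer: {1}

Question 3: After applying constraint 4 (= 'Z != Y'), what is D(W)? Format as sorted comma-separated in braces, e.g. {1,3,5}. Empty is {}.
Answer: {2}

Derivation:
Constraint 1 (Y < W) on D(Y)={1,2,3,5} D(W)={1,2,5}: Y {1,2,3,5}->{1,2,3}; W {1,2,5}->{2,5}
Constraint 2 (Z + W = Y) on D(Z)={1,4,5} D(W)={2,5} D(Y)={1,2,3}: Z {1,4,5}->{1}; W {2,5}->{2}; Y {1,2,3}->{3}
Constraint 3 (Z < Y) on D(Z)={1} D(Y)={3}: no change
Constraint 4 (Z != Y) on D(Z)={1} D(Y)={3}: no change
So after constraint 4: D(W) = {2}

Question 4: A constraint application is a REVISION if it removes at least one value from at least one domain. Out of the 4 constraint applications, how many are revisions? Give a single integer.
Answer: 2

Derivation:
Constraint 1 (Y < W) on D(Y)={1,2,3,5} D(W)={1,2,5}: Y {1,2,3,5}->{1,2,3}; W {1,2,5}->{2,5} => REVISION
Constraint 2 (Z + W = Y) on D(Z)={1,4,5} D(W)={2,5} D(Y)={1,2,3}: Z {1,4,5}->{1}; W {2,5}->{2}; Y {1,2,3}->{3} => REVISION
Constraint 3 (Z < Y) on D(Z)={1} D(Y)={3}: no change => not a revision
Constraint 4 (Z != Y) on D(Z)={1} D(Y)={3}: no change => not a revision
Total revisions = 2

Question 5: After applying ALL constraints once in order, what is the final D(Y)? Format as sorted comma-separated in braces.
Constraint 1 (Y < W) on D(Y)={1,2,3,5} D(W)={1,2,5}: Y {1,2,3,5}->{1,2,3}; W {1,2,5}->{2,5}
Constraint 2 (Z + W = Y) on D(Z)={1,4,5} D(W)={2,5} D(Y)={1,2,3}: Z {1,4,5}->{1}; W {2,5}->{2}; Y {1,2,3}->{3}
Constraint 3 (Z < Y) on D(Z)={1} D(Y)={3}: no change
Constraint 4 (Z != Y) on D(Z)={1} D(Y)={3}: no change
So after all 4 constraints: D(Y) = {3}

Answer: {3}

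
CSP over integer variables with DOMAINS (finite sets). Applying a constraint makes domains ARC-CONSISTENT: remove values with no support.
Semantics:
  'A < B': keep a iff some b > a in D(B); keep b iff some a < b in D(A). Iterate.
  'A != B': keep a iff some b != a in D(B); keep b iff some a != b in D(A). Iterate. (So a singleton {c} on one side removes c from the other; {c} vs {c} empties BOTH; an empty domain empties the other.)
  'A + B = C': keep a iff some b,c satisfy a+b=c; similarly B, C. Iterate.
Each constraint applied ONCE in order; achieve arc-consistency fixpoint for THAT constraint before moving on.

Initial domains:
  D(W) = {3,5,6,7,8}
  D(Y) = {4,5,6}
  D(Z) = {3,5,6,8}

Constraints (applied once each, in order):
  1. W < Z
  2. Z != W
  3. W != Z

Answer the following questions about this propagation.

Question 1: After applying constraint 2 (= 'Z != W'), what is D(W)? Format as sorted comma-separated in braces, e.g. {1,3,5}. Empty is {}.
Answer: {3,5,6,7}

Derivation:
Constraint 1 (W < Z) on D(W)={3,5,6,7,8} D(Z)={3,5,6,8}: W {3,5,6,7,8}->{3,5,6,7}; Z {3,5,6,8}->{5,6,8}
Constraint 2 (Z != W) on D(Z)={5,6,8} D(W)={3,5,6,7}: no change
So after constraint 2: D(W) = {3,5,6,7}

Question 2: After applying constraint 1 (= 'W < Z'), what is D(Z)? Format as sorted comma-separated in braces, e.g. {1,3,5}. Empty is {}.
Constraint 1 (W < Z) on D(W)={3,5,6,7,8} D(Z)={3,5,6,8}: W {3,5,6,7,8}->{3,5,6,7}; Z {3,5,6,8}->{5,6,8}
So after constraint 1: D(Z) = {5,6,8}

Answer: {5,6,8}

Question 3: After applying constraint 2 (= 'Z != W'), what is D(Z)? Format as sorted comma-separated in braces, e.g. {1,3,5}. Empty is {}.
Answer: {5,6,8}

Derivation:
Constraint 1 (W < Z) on D(W)={3,5,6,7,8} D(Z)={3,5,6,8}: W {3,5,6,7,8}->{3,5,6,7}; Z {3,5,6,8}->{5,6,8}
Constraint 2 (Z != W) on D(Z)={5,6,8} D(W)={3,5,6,7}: no change
So after constraint 2: D(Z) = {5,6,8}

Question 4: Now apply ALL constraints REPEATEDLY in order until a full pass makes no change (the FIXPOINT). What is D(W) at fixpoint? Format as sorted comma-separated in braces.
Answer: {3,5,6,7}

Derivation:
pass 0 (initial): D(W)={3,5,6,7,8}
pass 1: W {3,5,6,7,8}->{3,5,6,7}; Z {3,5,6,8}->{5,6,8}
pass 2: no change
Fixpoint after 2 passes: D(W) = {3,5,6,7}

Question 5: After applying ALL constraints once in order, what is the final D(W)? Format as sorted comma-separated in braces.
Answer: {3,5,6,7}

Derivation:
Constraint 1 (W < Z) on D(W)={3,5,6,7,8} D(Z)={3,5,6,8}: W {3,5,6,7,8}->{3,5,6,7}; Z {3,5,6,8}->{5,6,8}
Constraint 2 (Z != W) on D(Z)={5,6,8} D(W)={3,5,6,7}: no change
Constraint 3 (W != Z) on D(W)={3,5,6,7} D(Z)={5,6,8}: no change
So after all 3 constraints: D(W) = {3,5,6,7}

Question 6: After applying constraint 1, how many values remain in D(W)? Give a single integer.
Answer: 4

Derivation:
Constraint 1 (W < Z) on D(W)={3,5,6,7,8} D(Z)={3,5,6,8}: W {3,5,6,7,8}->{3,5,6,7}; Z {3,5,6,8}->{5,6,8}
So after constraint 1: D(W)={3,5,6,7}, size = 4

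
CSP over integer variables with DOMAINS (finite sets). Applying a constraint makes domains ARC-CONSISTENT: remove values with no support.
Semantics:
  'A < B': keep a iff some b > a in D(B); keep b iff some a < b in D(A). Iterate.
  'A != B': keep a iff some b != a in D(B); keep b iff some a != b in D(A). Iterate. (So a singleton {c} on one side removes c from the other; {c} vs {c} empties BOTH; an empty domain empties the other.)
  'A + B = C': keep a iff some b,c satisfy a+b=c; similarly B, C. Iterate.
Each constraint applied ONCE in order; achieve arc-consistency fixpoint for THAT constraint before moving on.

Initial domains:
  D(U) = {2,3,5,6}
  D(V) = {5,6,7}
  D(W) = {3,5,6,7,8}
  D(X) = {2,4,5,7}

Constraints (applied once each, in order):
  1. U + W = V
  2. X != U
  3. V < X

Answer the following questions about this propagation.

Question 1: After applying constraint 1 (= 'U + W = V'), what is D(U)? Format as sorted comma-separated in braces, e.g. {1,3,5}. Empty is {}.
Answer: {2,3}

Derivation:
Constraint 1 (U + W = V) on D(U)={2,3,5,6} D(W)={3,5,6,7,8} D(V)={5,6,7}: U {2,3,5,6}->{2,3}; W {3,5,6,7,8}->{3,5}
So after constraint 1: D(U) = {2,3}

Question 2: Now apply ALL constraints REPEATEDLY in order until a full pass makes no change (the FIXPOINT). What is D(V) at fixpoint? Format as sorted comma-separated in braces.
Answer: {5,6}

Derivation:
pass 0 (initial): D(V)={5,6,7}
pass 1: U {2,3,5,6}->{2,3}; V {5,6,7}->{5,6}; W {3,5,6,7,8}->{3,5}; X {2,4,5,7}->{7}
pass 2: W {3,5}->{3}
pass 3: no change
Fixpoint after 3 passes: D(V) = {5,6}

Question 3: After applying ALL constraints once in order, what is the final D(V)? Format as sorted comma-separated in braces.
Constraint 1 (U + W = V) on D(U)={2,3,5,6} D(W)={3,5,6,7,8} D(V)={5,6,7}: U {2,3,5,6}->{2,3}; W {3,5,6,7,8}->{3,5}
Constraint 2 (X != U) on D(X)={2,4,5,7} D(U)={2,3}: no change
Constraint 3 (V < X) on D(V)={5,6,7} D(X)={2,4,5,7}: V {5,6,7}->{5,6}; X {2,4,5,7}->{7}
So after all 3 constraints: D(V) = {5,6}

Answer: {5,6}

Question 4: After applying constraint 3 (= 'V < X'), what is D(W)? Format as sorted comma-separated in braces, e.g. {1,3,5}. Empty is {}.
Constraint 1 (U + W = V) on D(U)={2,3,5,6} D(W)={3,5,6,7,8} D(V)={5,6,7}: U {2,3,5,6}->{2,3}; W {3,5,6,7,8}->{3,5}
Constraint 2 (X != U) on D(X)={2,4,5,7} D(U)={2,3}: no change
Constraint 3 (V < X) on D(V)={5,6,7} D(X)={2,4,5,7}: V {5,6,7}->{5,6}; X {2,4,5,7}->{7}
So after constraint 3: D(W) = {3,5}

Answer: {3,5}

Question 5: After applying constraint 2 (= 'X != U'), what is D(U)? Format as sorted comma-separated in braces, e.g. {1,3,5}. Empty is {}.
Constraint 1 (U + W = V) on D(U)={2,3,5,6} D(W)={3,5,6,7,8} D(V)={5,6,7}: U {2,3,5,6}->{2,3}; W {3,5,6,7,8}->{3,5}
Constraint 2 (X != U) on D(X)={2,4,5,7} D(U)={2,3}: no change
So after constraint 2: D(U) = {2,3}

Answer: {2,3}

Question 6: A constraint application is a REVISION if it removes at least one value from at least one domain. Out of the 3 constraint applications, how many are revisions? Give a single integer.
Answer: 2

Derivation:
Constraint 1 (U + W = V) on D(U)={2,3,5,6} D(W)={3,5,6,7,8} D(V)={5,6,7}: U {2,3,5,6}->{2,3}; W {3,5,6,7,8}->{3,5} => REVISION
Constraint 2 (X != U) on D(X)={2,4,5,7} D(U)={2,3}: no change => not a revision
Constraint 3 (V < X) on D(V)={5,6,7} D(X)={2,4,5,7}: V {5,6,7}->{5,6}; X {2,4,5,7}->{7} => REVISION
Total revisions = 2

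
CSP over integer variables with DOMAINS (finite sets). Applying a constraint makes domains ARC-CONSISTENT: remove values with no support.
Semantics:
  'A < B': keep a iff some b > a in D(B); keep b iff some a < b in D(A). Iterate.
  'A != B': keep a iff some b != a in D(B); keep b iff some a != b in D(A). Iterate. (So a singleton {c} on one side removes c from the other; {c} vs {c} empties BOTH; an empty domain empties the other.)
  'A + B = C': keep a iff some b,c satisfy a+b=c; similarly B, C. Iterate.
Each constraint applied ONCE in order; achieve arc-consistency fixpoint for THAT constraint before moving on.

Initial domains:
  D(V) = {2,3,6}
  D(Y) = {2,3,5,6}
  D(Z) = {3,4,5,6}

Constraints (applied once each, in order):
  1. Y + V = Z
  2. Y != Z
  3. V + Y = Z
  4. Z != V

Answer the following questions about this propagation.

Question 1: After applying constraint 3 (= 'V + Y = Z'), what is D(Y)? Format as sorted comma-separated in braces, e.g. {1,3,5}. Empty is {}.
Constraint 1 (Y + V = Z) on D(Y)={2,3,5,6} D(V)={2,3,6} D(Z)={3,4,5,6}: Y {2,3,5,6}->{2,3}; V {2,3,6}->{2,3}; Z {3,4,5,6}->{4,5,6}
Constraint 2 (Y != Z) on D(Y)={2,3} D(Z)={4,5,6}: no change
Constraint 3 (V + Y = Z) on D(V)={2,3} D(Y)={2,3} D(Z)={4,5,6}: no change
So after constraint 3: D(Y) = {2,3}

Answer: {2,3}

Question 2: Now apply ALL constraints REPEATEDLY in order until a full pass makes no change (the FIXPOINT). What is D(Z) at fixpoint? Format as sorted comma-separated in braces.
pass 0 (initial): D(Z)={3,4,5,6}
pass 1: V {2,3,6}->{2,3}; Y {2,3,5,6}->{2,3}; Z {3,4,5,6}->{4,5,6}
pass 2: no change
Fixpoint after 2 passes: D(Z) = {4,5,6}

Answer: {4,5,6}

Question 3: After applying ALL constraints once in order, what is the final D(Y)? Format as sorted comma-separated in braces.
Answer: {2,3}

Derivation:
Constraint 1 (Y + V = Z) on D(Y)={2,3,5,6} D(V)={2,3,6} D(Z)={3,4,5,6}: Y {2,3,5,6}->{2,3}; V {2,3,6}->{2,3}; Z {3,4,5,6}->{4,5,6}
Constraint 2 (Y != Z) on D(Y)={2,3} D(Z)={4,5,6}: no change
Constraint 3 (V + Y = Z) on D(V)={2,3} D(Y)={2,3} D(Z)={4,5,6}: no change
Constraint 4 (Z != V) on D(Z)={4,5,6} D(V)={2,3}: no change
So after all 4 constraints: D(Y) = {2,3}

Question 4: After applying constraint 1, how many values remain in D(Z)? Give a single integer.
Answer: 3

Derivation:
Constraint 1 (Y + V = Z) on D(Y)={2,3,5,6} D(V)={2,3,6} D(Z)={3,4,5,6}: Y {2,3,5,6}->{2,3}; V {2,3,6}->{2,3}; Z {3,4,5,6}->{4,5,6}
So after constraint 1: D(Z)={4,5,6}, size = 3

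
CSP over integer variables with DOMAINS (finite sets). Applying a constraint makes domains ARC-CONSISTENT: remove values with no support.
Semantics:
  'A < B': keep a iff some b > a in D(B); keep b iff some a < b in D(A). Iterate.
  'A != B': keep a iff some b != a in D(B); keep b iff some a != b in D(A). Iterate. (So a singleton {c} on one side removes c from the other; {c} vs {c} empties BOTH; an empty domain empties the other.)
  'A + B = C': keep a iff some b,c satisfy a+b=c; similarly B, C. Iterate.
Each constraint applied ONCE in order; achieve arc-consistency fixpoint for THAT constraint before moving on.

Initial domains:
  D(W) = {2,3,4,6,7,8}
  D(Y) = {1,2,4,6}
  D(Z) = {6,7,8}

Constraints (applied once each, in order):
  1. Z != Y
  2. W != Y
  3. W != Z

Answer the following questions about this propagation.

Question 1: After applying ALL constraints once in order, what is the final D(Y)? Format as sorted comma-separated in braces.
Answer: {1,2,4,6}

Derivation:
Constraint 1 (Z != Y) on D(Z)={6,7,8} D(Y)={1,2,4,6}: no change
Constraint 2 (W != Y) on D(W)={2,3,4,6,7,8} D(Y)={1,2,4,6}: no change
Constraint 3 (W != Z) on D(W)={2,3,4,6,7,8} D(Z)={6,7,8}: no change
So after all 3 constraints: D(Y) = {1,2,4,6}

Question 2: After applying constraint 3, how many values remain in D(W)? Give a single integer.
Answer: 6

Derivation:
Constraint 1 (Z != Y) on D(Z)={6,7,8} D(Y)={1,2,4,6}: no change
Constraint 2 (W != Y) on D(W)={2,3,4,6,7,8} D(Y)={1,2,4,6}: no change
Constraint 3 (W != Z) on D(W)={2,3,4,6,7,8} D(Z)={6,7,8}: no change
So after constraint 3: D(W)={2,3,4,6,7,8}, size = 6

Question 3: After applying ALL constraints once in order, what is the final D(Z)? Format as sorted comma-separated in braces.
Constraint 1 (Z != Y) on D(Z)={6,7,8} D(Y)={1,2,4,6}: no change
Constraint 2 (W != Y) on D(W)={2,3,4,6,7,8} D(Y)={1,2,4,6}: no change
Constraint 3 (W != Z) on D(W)={2,3,4,6,7,8} D(Z)={6,7,8}: no change
So after all 3 constraints: D(Z) = {6,7,8}

Answer: {6,7,8}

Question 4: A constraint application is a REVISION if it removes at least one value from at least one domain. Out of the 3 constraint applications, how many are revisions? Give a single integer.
Answer: 0

Derivation:
Constraint 1 (Z != Y) on D(Z)={6,7,8} D(Y)={1,2,4,6}: no change => not a revision
Constraint 2 (W != Y) on D(W)={2,3,4,6,7,8} D(Y)={1,2,4,6}: no change => not a revision
Constraint 3 (W != Z) on D(W)={2,3,4,6,7,8} D(Z)={6,7,8}: no change => not a revision
Total revisions = 0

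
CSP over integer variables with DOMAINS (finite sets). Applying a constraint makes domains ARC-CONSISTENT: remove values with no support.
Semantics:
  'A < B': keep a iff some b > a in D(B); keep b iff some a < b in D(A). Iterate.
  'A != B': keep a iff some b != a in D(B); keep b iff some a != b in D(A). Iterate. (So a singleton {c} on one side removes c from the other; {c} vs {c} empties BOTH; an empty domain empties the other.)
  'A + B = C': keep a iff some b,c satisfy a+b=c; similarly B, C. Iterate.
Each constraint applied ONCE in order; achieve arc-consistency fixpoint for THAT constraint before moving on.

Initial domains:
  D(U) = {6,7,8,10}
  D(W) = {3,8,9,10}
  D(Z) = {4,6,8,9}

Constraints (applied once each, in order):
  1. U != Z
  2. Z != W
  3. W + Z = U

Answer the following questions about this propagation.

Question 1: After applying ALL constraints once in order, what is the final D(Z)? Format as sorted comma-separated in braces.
Constraint 1 (U != Z) on D(U)={6,7,8,10} D(Z)={4,6,8,9}: no change
Constraint 2 (Z != W) on D(Z)={4,6,8,9} D(W)={3,8,9,10}: no change
Constraint 3 (W + Z = U) on D(W)={3,8,9,10} D(Z)={4,6,8,9} D(U)={6,7,8,10}: W {3,8,9,10}->{3}; Z {4,6,8,9}->{4}; U {6,7,8,10}->{7}
So after all 3 constraints: D(Z) = {4}

Answer: {4}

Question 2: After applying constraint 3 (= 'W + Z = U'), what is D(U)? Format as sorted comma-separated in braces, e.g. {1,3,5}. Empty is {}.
Constraint 1 (U != Z) on D(U)={6,7,8,10} D(Z)={4,6,8,9}: no change
Constraint 2 (Z != W) on D(Z)={4,6,8,9} D(W)={3,8,9,10}: no change
Constraint 3 (W + Z = U) on D(W)={3,8,9,10} D(Z)={4,6,8,9} D(U)={6,7,8,10}: W {3,8,9,10}->{3}; Z {4,6,8,9}->{4}; U {6,7,8,10}->{7}
So after constraint 3: D(U) = {7}

Answer: {7}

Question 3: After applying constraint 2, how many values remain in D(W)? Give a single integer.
Constraint 1 (U != Z) on D(U)={6,7,8,10} D(Z)={4,6,8,9}: no change
Constraint 2 (Z != W) on D(Z)={4,6,8,9} D(W)={3,8,9,10}: no change
So after constraint 2: D(W)={3,8,9,10}, size = 4

Answer: 4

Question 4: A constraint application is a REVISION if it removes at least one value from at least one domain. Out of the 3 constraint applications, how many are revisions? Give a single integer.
Answer: 1

Derivation:
Constraint 1 (U != Z) on D(U)={6,7,8,10} D(Z)={4,6,8,9}: no change => not a revision
Constraint 2 (Z != W) on D(Z)={4,6,8,9} D(W)={3,8,9,10}: no change => not a revision
Constraint 3 (W + Z = U) on D(W)={3,8,9,10} D(Z)={4,6,8,9} D(U)={6,7,8,10}: W {3,8,9,10}->{3}; Z {4,6,8,9}->{4}; U {6,7,8,10}->{7} => REVISION
Total revisions = 1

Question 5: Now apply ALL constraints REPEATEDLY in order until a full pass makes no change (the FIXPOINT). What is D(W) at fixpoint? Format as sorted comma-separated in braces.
Answer: {3}

Derivation:
pass 0 (initial): D(W)={3,8,9,10}
pass 1: U {6,7,8,10}->{7}; W {3,8,9,10}->{3}; Z {4,6,8,9}->{4}
pass 2: no change
Fixpoint after 2 passes: D(W) = {3}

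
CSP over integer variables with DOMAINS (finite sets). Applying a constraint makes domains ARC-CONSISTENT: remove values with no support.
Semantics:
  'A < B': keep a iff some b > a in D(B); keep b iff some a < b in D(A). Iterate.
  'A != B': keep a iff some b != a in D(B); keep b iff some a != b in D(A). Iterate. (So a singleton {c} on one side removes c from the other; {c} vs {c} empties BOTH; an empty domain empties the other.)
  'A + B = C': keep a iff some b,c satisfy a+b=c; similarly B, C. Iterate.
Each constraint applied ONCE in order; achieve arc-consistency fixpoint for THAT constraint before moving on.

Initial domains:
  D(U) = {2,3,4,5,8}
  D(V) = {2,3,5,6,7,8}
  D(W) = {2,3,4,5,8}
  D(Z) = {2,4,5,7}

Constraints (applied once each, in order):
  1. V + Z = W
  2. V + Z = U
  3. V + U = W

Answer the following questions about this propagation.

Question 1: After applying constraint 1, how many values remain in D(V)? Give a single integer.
Constraint 1 (V + Z = W) on D(V)={2,3,5,6,7,8} D(Z)={2,4,5,7} D(W)={2,3,4,5,8}: V {2,3,5,6,7,8}->{2,3,6}; Z {2,4,5,7}->{2,5}; W {2,3,4,5,8}->{4,5,8}
So after constraint 1: D(V)={2,3,6}, size = 3

Answer: 3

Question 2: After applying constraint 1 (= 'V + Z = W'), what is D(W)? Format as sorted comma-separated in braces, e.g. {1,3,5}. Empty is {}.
Constraint 1 (V + Z = W) on D(V)={2,3,5,6,7,8} D(Z)={2,4,5,7} D(W)={2,3,4,5,8}: V {2,3,5,6,7,8}->{2,3,6}; Z {2,4,5,7}->{2,5}; W {2,3,4,5,8}->{4,5,8}
So after constraint 1: D(W) = {4,5,8}

Answer: {4,5,8}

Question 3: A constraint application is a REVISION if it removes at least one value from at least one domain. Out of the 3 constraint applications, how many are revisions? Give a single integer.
Answer: 3

Derivation:
Constraint 1 (V + Z = W) on D(V)={2,3,5,6,7,8} D(Z)={2,4,5,7} D(W)={2,3,4,5,8}: V {2,3,5,6,7,8}->{2,3,6}; Z {2,4,5,7}->{2,5}; W {2,3,4,5,8}->{4,5,8} => REVISION
Constraint 2 (V + Z = U) on D(V)={2,3,6} D(Z)={2,5} D(U)={2,3,4,5,8}: U {2,3,4,5,8}->{4,5,8} => REVISION
Constraint 3 (V + U = W) on D(V)={2,3,6} D(U)={4,5,8} D(W)={4,5,8}: V {2,3,6}->{3}; U {4,5,8}->{5}; W {4,5,8}->{8} => REVISION
Total revisions = 3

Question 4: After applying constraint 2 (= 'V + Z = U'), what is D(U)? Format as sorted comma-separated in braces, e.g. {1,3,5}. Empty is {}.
Answer: {4,5,8}

Derivation:
Constraint 1 (V + Z = W) on D(V)={2,3,5,6,7,8} D(Z)={2,4,5,7} D(W)={2,3,4,5,8}: V {2,3,5,6,7,8}->{2,3,6}; Z {2,4,5,7}->{2,5}; W {2,3,4,5,8}->{4,5,8}
Constraint 2 (V + Z = U) on D(V)={2,3,6} D(Z)={2,5} D(U)={2,3,4,5,8}: U {2,3,4,5,8}->{4,5,8}
So after constraint 2: D(U) = {4,5,8}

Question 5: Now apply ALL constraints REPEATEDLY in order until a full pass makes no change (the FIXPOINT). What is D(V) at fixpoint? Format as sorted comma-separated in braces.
Answer: {}

Derivation:
pass 0 (initial): D(V)={2,3,5,6,7,8}
pass 1: U {2,3,4,5,8}->{5}; V {2,3,5,6,7,8}->{3}; W {2,3,4,5,8}->{8}; Z {2,4,5,7}->{2,5}
pass 2: U {5}->{}; V {3}->{}; W {8}->{}; Z {2,5}->{}
pass 3: no change
Fixpoint after 3 passes: D(V) = {}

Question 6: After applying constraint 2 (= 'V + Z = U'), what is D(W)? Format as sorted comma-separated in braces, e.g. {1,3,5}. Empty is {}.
Constraint 1 (V + Z = W) on D(V)={2,3,5,6,7,8} D(Z)={2,4,5,7} D(W)={2,3,4,5,8}: V {2,3,5,6,7,8}->{2,3,6}; Z {2,4,5,7}->{2,5}; W {2,3,4,5,8}->{4,5,8}
Constraint 2 (V + Z = U) on D(V)={2,3,6} D(Z)={2,5} D(U)={2,3,4,5,8}: U {2,3,4,5,8}->{4,5,8}
So after constraint 2: D(W) = {4,5,8}

Answer: {4,5,8}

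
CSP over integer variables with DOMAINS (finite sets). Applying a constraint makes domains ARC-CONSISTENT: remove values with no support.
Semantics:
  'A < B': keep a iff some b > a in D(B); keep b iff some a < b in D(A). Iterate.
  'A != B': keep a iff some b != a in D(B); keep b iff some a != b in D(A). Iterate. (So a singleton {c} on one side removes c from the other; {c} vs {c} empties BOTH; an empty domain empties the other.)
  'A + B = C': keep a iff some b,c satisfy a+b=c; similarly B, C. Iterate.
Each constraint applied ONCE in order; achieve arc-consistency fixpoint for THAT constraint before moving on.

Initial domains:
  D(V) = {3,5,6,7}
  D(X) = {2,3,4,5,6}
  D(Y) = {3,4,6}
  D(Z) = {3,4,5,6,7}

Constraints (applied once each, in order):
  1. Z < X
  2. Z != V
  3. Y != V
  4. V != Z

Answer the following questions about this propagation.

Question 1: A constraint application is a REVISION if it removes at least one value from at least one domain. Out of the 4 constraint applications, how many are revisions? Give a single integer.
Answer: 1

Derivation:
Constraint 1 (Z < X) on D(Z)={3,4,5,6,7} D(X)={2,3,4,5,6}: Z {3,4,5,6,7}->{3,4,5}; X {2,3,4,5,6}->{4,5,6} => REVISION
Constraint 2 (Z != V) on D(Z)={3,4,5} D(V)={3,5,6,7}: no change => not a revision
Constraint 3 (Y != V) on D(Y)={3,4,6} D(V)={3,5,6,7}: no change => not a revision
Constraint 4 (V != Z) on D(V)={3,5,6,7} D(Z)={3,4,5}: no change => not a revision
Total revisions = 1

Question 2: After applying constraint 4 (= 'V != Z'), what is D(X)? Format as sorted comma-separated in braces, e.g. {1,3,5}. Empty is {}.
Constraint 1 (Z < X) on D(Z)={3,4,5,6,7} D(X)={2,3,4,5,6}: Z {3,4,5,6,7}->{3,4,5}; X {2,3,4,5,6}->{4,5,6}
Constraint 2 (Z != V) on D(Z)={3,4,5} D(V)={3,5,6,7}: no change
Constraint 3 (Y != V) on D(Y)={3,4,6} D(V)={3,5,6,7}: no change
Constraint 4 (V != Z) on D(V)={3,5,6,7} D(Z)={3,4,5}: no change
So after constraint 4: D(X) = {4,5,6}

Answer: {4,5,6}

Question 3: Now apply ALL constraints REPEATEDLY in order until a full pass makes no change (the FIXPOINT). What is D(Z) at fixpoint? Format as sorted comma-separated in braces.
pass 0 (initial): D(Z)={3,4,5,6,7}
pass 1: X {2,3,4,5,6}->{4,5,6}; Z {3,4,5,6,7}->{3,4,5}
pass 2: no change
Fixpoint after 2 passes: D(Z) = {3,4,5}

Answer: {3,4,5}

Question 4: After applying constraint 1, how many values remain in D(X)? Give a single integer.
Answer: 3

Derivation:
Constraint 1 (Z < X) on D(Z)={3,4,5,6,7} D(X)={2,3,4,5,6}: Z {3,4,5,6,7}->{3,4,5}; X {2,3,4,5,6}->{4,5,6}
So after constraint 1: D(X)={4,5,6}, size = 3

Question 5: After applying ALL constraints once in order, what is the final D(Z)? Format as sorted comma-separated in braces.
Constraint 1 (Z < X) on D(Z)={3,4,5,6,7} D(X)={2,3,4,5,6}: Z {3,4,5,6,7}->{3,4,5}; X {2,3,4,5,6}->{4,5,6}
Constraint 2 (Z != V) on D(Z)={3,4,5} D(V)={3,5,6,7}: no change
Constraint 3 (Y != V) on D(Y)={3,4,6} D(V)={3,5,6,7}: no change
Constraint 4 (V != Z) on D(V)={3,5,6,7} D(Z)={3,4,5}: no change
So after all 4 constraints: D(Z) = {3,4,5}

Answer: {3,4,5}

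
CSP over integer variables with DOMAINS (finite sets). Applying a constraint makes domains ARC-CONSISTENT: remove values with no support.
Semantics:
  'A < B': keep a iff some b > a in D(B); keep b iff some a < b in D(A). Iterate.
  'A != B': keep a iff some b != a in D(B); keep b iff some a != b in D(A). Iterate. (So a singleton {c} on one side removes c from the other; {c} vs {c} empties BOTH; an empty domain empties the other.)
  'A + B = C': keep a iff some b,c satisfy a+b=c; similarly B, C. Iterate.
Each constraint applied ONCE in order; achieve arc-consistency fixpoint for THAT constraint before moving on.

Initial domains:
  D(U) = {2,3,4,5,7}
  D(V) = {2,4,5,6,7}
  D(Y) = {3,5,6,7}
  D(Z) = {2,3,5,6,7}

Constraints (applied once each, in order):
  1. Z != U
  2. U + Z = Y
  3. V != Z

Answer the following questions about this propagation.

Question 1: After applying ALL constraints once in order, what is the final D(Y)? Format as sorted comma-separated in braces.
Answer: {5,6,7}

Derivation:
Constraint 1 (Z != U) on D(Z)={2,3,5,6,7} D(U)={2,3,4,5,7}: no change
Constraint 2 (U + Z = Y) on D(U)={2,3,4,5,7} D(Z)={2,3,5,6,7} D(Y)={3,5,6,7}: U {2,3,4,5,7}->{2,3,4,5}; Z {2,3,5,6,7}->{2,3,5}; Y {3,5,6,7}->{5,6,7}
Constraint 3 (V != Z) on D(V)={2,4,5,6,7} D(Z)={2,3,5}: no change
So after all 3 constraints: D(Y) = {5,6,7}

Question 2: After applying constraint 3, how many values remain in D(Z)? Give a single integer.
Constraint 1 (Z != U) on D(Z)={2,3,5,6,7} D(U)={2,3,4,5,7}: no change
Constraint 2 (U + Z = Y) on D(U)={2,3,4,5,7} D(Z)={2,3,5,6,7} D(Y)={3,5,6,7}: U {2,3,4,5,7}->{2,3,4,5}; Z {2,3,5,6,7}->{2,3,5}; Y {3,5,6,7}->{5,6,7}
Constraint 3 (V != Z) on D(V)={2,4,5,6,7} D(Z)={2,3,5}: no change
So after constraint 3: D(Z)={2,3,5}, size = 3

Answer: 3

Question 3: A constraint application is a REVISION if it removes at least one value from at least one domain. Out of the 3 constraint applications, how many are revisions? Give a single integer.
Constraint 1 (Z != U) on D(Z)={2,3,5,6,7} D(U)={2,3,4,5,7}: no change => not a revision
Constraint 2 (U + Z = Y) on D(U)={2,3,4,5,7} D(Z)={2,3,5,6,7} D(Y)={3,5,6,7}: U {2,3,4,5,7}->{2,3,4,5}; Z {2,3,5,6,7}->{2,3,5}; Y {3,5,6,7}->{5,6,7} => REVISION
Constraint 3 (V != Z) on D(V)={2,4,5,6,7} D(Z)={2,3,5}: no change => not a revision
Total revisions = 1

Answer: 1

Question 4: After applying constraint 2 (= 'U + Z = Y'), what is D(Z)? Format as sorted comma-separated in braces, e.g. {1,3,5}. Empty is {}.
Answer: {2,3,5}

Derivation:
Constraint 1 (Z != U) on D(Z)={2,3,5,6,7} D(U)={2,3,4,5,7}: no change
Constraint 2 (U + Z = Y) on D(U)={2,3,4,5,7} D(Z)={2,3,5,6,7} D(Y)={3,5,6,7}: U {2,3,4,5,7}->{2,3,4,5}; Z {2,3,5,6,7}->{2,3,5}; Y {3,5,6,7}->{5,6,7}
So after constraint 2: D(Z) = {2,3,5}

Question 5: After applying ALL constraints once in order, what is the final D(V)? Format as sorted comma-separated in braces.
Answer: {2,4,5,6,7}

Derivation:
Constraint 1 (Z != U) on D(Z)={2,3,5,6,7} D(U)={2,3,4,5,7}: no change
Constraint 2 (U + Z = Y) on D(U)={2,3,4,5,7} D(Z)={2,3,5,6,7} D(Y)={3,5,6,7}: U {2,3,4,5,7}->{2,3,4,5}; Z {2,3,5,6,7}->{2,3,5}; Y {3,5,6,7}->{5,6,7}
Constraint 3 (V != Z) on D(V)={2,4,5,6,7} D(Z)={2,3,5}: no change
So after all 3 constraints: D(V) = {2,4,5,6,7}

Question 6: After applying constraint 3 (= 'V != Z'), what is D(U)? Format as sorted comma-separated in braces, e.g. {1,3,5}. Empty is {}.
Constraint 1 (Z != U) on D(Z)={2,3,5,6,7} D(U)={2,3,4,5,7}: no change
Constraint 2 (U + Z = Y) on D(U)={2,3,4,5,7} D(Z)={2,3,5,6,7} D(Y)={3,5,6,7}: U {2,3,4,5,7}->{2,3,4,5}; Z {2,3,5,6,7}->{2,3,5}; Y {3,5,6,7}->{5,6,7}
Constraint 3 (V != Z) on D(V)={2,4,5,6,7} D(Z)={2,3,5}: no change
So after constraint 3: D(U) = {2,3,4,5}

Answer: {2,3,4,5}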